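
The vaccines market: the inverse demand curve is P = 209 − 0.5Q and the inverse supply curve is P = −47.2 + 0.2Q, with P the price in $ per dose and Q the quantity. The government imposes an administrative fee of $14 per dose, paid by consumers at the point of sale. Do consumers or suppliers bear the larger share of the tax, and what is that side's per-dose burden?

Inverting to Q(P) form: Qd = 418 − 2P; Qs = 5P + 236.
Without the tax, 418 − 2P = 5P + 236 gives 7P = 182, so P* = $26 and Q* = 366.
With the tax collected from consumers, demand (in seller-price terms) shifts: Qd = 418 − 2(P + 14).
Solving gives Q = 346 with consumers paying $36 and suppliers receiving $22 (the $14 wedge).
Per-dose burden: consumers $10, suppliers $4.
Consumers take the larger share because demand is less price-elastic here (demand slope 2 vs supply slope 5).
The less price-elastic side of the market bears the larger share of a per-unit tax.

Consumers bear the larger share: $10 per dose.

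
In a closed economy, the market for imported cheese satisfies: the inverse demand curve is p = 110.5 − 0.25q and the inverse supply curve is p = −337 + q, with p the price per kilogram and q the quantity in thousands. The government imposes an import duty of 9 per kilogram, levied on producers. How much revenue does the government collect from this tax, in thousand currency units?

Tax revenue = 3157.2 thousand.

Inverting to q(p) form: qd = 442 − 4p; qs = p + 337.
Before the tax: set 442 − 4p = p + 337 → p* = 21, q* = 358.
With the tax collected from producers, supply shifts: qs = (p − 9) + 337.
New equilibrium: consumers pay 22.8, producers receive 13.8, q = 350.8. (Wedge: pb − ps = 9.)
Revenue = t · Q = 9 · 350.8 = 3157.2.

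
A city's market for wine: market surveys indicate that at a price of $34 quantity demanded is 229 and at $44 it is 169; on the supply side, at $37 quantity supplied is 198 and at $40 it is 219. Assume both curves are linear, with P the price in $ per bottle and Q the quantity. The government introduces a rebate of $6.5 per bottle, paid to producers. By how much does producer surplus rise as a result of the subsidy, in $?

Producer surplus rises by $646.5.

Demand slope: (169 − 229)/(44 − 34) = -6, so Qd = 433 − 6P.
Supply slope: (219 − 198)/(40 − 37) = 7, so Qs = 7P − 61.
Before the subsidy: set 433 − 6P = 7P − 61 → P* = $38, Q* = 205.
With a per-unit subsidy paid to producers, each receives P + 6.5 per unit sold, so supply becomes Qs = 7(P + 6.5) − 61.
New equilibrium: buyers pay $34.5, producers receive $41, Q = 226. (Wedge: Pb − Ps = −6.5.)
ΔPS is the trapezoid between Q = 226 and Q = 205 of height $3: ½ · (205 + 226) · 3 = $646.5.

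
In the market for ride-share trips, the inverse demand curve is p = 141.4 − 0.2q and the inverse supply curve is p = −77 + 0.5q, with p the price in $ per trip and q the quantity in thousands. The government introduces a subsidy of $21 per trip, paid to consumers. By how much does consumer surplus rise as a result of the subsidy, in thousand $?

Consumer surplus rises by $1962 thousand.

Inverting to q(p) form: qd = 707 − 5p; qs = 2p + 154.
Before the subsidy: set 707 − 5p = 2p + 154 → p* = $79, q* = 312.
With a per-unit subsidy paid to consumers, each effectively pays p − 21, so demand becomes qd = 707 − 5(p − 21).
Solving gives q = 342 with consumers paying $73 and producers receiving $94 (the $21 wedge).
ΔCS is the trapezoid between Q = 342 and Q = 312 of height $6: ½ · (312 + 342) · 6 = $1962.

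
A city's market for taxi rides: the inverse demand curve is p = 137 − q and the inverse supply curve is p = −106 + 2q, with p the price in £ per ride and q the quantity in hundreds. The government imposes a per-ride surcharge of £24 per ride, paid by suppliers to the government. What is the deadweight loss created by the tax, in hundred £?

Rewrite in direct form: qd = 137 − p and qs = 0.5p + 53.
Without the tax, 137 − p = 0.5p + 53 gives 1.5p = 84, so p* = £56 and q* = 81.
With the tax collected from suppliers, supply shifts: qs = 0.5(p − 24) + 53.
Solving gives q = 73 with consumers paying £64 and suppliers receiving £40 (the £24 wedge).
Quantity falls by |ΔQ| = |81 − 73| = 8.
DWL = ½ · t · |ΔQ| = ½ · 24 · 8 = £96.

Deadweight loss = £96 hundred.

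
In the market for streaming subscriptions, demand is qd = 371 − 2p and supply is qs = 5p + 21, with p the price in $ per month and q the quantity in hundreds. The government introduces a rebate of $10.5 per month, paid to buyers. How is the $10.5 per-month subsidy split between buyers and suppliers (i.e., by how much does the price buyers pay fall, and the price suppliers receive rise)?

Buyers gain $7.5 per month; suppliers gain $3 per month.

Without the subsidy, 371 − 2p = 5p + 21 gives 7p = 350, so p* = $50 and q* = 271.
With a per-unit subsidy paid to buyers, each effectively pays p − 10.5, so demand becomes qd = 371 − 2(p − 10.5).
New equilibrium: buyers pay $42.5, suppliers receive $53, q = 286. (Wedge: pb − ps = −10.5.)
Gain to buyers: $7.5; to suppliers: $3. (They sum to $10.5.)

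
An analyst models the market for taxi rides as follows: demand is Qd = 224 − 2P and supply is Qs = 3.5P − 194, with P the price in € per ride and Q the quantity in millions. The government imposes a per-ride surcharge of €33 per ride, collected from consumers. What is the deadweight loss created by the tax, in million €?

Deadweight loss = €693 million.

Without the tax, 224 − 2P = 3.5P − 194 gives 5.5P = 418, so P* = €76 and Q* = 72.
With the tax collected from consumers, demand (in seller-price terms) shifts: Qd = 224 − 2(P + 33).
Solving gives Q = 30 with consumers paying €97 and sellers receiving €64 (the €33 wedge).
Quantity falls by |ΔQ| = |72 − 30| = 42.
DWL = ½ · t · |ΔQ| = ½ · 33 · 42 = €693.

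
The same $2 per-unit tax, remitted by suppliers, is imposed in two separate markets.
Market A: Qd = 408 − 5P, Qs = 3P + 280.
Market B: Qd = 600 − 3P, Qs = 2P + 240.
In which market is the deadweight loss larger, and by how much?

Market A: pre-tax P* = $16, Q* = 328; post-tax Q = 324.25; deadweight loss = $3.75.
Market B: pre-tax P* = $72, Q* = 384; post-tax Q = 381.6; deadweight loss = $2.4.
Difference: $3.75 vs $2.4 → market A is larger by $1.35.

Market A, by $1.35.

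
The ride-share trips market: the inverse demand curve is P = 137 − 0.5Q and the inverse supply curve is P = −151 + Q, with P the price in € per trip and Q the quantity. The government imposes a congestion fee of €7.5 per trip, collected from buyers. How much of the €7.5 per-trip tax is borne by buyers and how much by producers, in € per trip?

Buyers bear €2.5 per trip; producers bear €5 per trip.

Inverting to Q(P) form: Qd = 274 − 2P; Qs = P + 151.
Without the tax, 274 − 2P = P + 151 gives 3P = 123, so P* = €41 and Q* = 192.
With the tax collected from buyers, demand (in seller-price terms) shifts: Qd = 274 − 2(P + 7.5).
Solving gives Q = 187 with buyers paying €43.5 and producers receiving €36 (the €7.5 wedge).
Burden on buyers: €2.5; on producers: €5. (They sum to €7.5.)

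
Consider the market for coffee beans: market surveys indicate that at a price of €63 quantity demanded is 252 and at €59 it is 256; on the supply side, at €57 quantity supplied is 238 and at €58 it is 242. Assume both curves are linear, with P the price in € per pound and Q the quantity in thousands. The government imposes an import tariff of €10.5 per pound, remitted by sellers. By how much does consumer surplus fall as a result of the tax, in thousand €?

Consumer surplus falls by €2098.32 thousand.

Demand slope: (256 − 252)/(59 − 63) = -1, so Qd = 315 − P.
Supply slope: (242 − 238)/(58 − 57) = 4, so Qs = 4P + 10.
Before the tax: set 315 − P = 4P + 10 → P* = €61, Q* = 254.
With the tax collected from sellers, supply shifts: Qs = 4(P − 10.5) + 10.
New equilibrium: consumers pay €69.4, sellers receive €58.9, Q = 245.6. (Wedge: Pb − Ps = 10.5.)
ΔCS is the trapezoid between Q = 245.6 and Q = 254 of height €8.4: ½ · (254 + 245.6) · 8.4 = €2098.32.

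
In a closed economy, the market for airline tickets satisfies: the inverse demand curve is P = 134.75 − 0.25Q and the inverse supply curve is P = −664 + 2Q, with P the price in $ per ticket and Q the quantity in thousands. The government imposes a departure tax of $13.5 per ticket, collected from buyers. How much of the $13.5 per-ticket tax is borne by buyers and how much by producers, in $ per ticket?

Inverting to Q(P) form: Qd = 539 − 4P; Qs = 0.5P + 332.
Before the tax: set 539 − 4P = 0.5P + 332 → P* = $46, Q* = 355.
With the tax collected from buyers, demand (in seller-price terms) shifts: Qd = 539 − 4(P + 13.5).
New equilibrium: buyers pay $47.5, producers receive $34, Q = 349. (Wedge: Pb − Ps = 13.5.)
Burden on buyers: $1.5; on producers: $12. (They sum to $13.5.)
The less price-elastic side of the market bears the larger share of a per-unit tax.

Buyers bear $1.5 per ticket; producers bear $12 per ticket.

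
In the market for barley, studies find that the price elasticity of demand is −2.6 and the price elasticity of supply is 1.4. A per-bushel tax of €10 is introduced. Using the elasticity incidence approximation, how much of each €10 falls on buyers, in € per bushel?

Buyers bear ≈ €3.5 per bushel.

Incidence ratio: buyers' share ≈ εs / (εs + |εd|) = 1.4 / (1.4 + 2.6) = 0.35.
So buyers bear ≈ 0.35 × €10 = €3.5; sellers bear €6.5.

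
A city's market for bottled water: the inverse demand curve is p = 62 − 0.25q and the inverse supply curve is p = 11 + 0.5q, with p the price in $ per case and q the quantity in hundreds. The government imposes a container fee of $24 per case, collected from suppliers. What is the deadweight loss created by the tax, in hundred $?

Deadweight loss = $384 hundred.

Inverting to q(p) form: qd = 248 − 4p; qs = 2p − 22.
Without the tax, 248 − 4p = 2p − 22 gives 6p = 270, so p* = $45 and q* = 68.
With the tax collected from suppliers, supply shifts: qs = 2(p − 24) − 22.
New equilibrium: consumers pay $53, suppliers receive $29, q = 36. (Wedge: pb − ps = 24.)
Quantity falls by |ΔQ| = |68 − 36| = 32.
DWL = ½ · t · |ΔQ| = ½ · 24 · 32 = $384.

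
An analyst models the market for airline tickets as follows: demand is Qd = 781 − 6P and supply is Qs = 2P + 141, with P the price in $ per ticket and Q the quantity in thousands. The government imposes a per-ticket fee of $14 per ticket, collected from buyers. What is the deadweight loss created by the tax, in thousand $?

Before the tax: set 781 − 6P = 2P + 141 → P* = $80, Q* = 301.
With the tax collected from buyers, demand (in seller-price terms) shifts: Qd = 781 − 6(P + 14).
New equilibrium: buyers pay $83.5, producers receive $69.5, Q = 280. (Wedge: Pb − Ps = 14.)
Quantity falls by |ΔQ| = |301 − 280| = 21.
DWL = ½ · t · |ΔQ| = ½ · 14 · 21 = $147.

Deadweight loss = $147 thousand.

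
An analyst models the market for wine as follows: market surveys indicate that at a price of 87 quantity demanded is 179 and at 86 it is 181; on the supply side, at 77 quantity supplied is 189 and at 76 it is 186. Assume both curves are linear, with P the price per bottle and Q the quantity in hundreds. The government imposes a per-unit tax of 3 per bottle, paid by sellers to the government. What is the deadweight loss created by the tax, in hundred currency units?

Deadweight loss = 5.4 hundred.

Demand slope: (181 − 179)/(86 − 87) = -2, so Qd = 353 − 2P.
Supply slope: (186 − 189)/(76 − 77) = 3, so Qs = 3P − 42.
Before the tax: set 353 − 2P = 3P − 42 → P* = 79, Q* = 195.
With the tax collected from sellers, supply shifts: Qs = 3(P − 3) − 42.
Solving gives Q = 191.4 with consumers paying 80.8 and sellers receiving 77.8 (the 3 wedge).
Quantity falls by |ΔQ| = |195 − 191.4| = 3.6.
DWL = ½ · t · |ΔQ| = ½ · 3 · 3.6 = 5.4.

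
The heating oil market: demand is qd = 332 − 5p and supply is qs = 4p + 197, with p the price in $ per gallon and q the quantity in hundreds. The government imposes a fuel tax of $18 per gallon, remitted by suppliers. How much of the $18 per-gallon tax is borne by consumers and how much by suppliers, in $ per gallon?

Without the tax, 332 − 5p = 4p + 197 gives 9p = 135, so p* = $15 and q* = 257.
With the tax collected from suppliers, supply shifts: qs = 4(p − 18) + 197.
Solving gives q = 217 with consumers paying $23 and suppliers receiving $5 (the $18 wedge).
Burden on consumers: $8; on suppliers: $10. (They sum to $18.)

Consumers bear $8 per gallon; suppliers bear $10 per gallon.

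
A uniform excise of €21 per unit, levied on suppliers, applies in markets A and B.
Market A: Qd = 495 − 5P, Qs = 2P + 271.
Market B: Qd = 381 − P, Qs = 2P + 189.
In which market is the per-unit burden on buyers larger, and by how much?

Market B, by €8.

Market A: pre-tax P* = €32, Q* = 335; post-tax Q = 305; per-unit burden on buyers = €6.
Market B: pre-tax P* = €64, Q* = 317; post-tax Q = 303; per-unit burden on buyers = €14.
Difference: €6 vs €14 → market B is larger by €8.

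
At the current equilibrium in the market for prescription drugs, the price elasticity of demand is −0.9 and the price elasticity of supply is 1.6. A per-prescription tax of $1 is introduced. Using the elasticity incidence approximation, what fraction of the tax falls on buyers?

Buyers' share ≈ 0.64.

Incidence ratio: buyers' share ≈ εs / (εs + |εd|) = 1.6 / (1.6 + 0.9) = 0.64.
Supply is the more elastic side, so buyers bear the larger share.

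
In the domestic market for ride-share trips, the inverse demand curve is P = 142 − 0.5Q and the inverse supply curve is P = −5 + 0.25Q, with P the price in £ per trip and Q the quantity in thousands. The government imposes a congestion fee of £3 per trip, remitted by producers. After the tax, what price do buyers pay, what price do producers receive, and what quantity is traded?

Buyers pay £46; producers receive £43; quantity = 192.

Inverting to Q(P) form: Qd = 284 − 2P; Qs = 4P + 20.
Without the tax, 284 − 2P = 4P + 20 gives 6P = 264, so P* = £44 and Q* = 196.
With the tax collected from producers, supply shifts: Qs = 4(P − 3) + 20.
New equilibrium: buyers pay £46, producers receive £43, Q = 192. (Wedge: Pb − Ps = 3.)
The less price-elastic side of the market bears the larger share of a per-unit tax.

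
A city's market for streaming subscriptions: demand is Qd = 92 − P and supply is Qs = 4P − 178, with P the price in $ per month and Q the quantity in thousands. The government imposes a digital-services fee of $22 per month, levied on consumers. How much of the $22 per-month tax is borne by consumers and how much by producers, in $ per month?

Without the tax, 92 − P = 4P − 178 gives 5P = 270, so P* = $54 and Q* = 38.
With the tax collected from consumers, demand (in seller-price terms) shifts: Qd = 92 − (P + 22).
New equilibrium: consumers pay $71.6, producers receive $49.6, Q = 20.4. (Wedge: Pb − Ps = 22.)
Burden on consumers: $17.6; on producers: $4.4. (They sum to $22.)

Consumers bear $17.6 per month; producers bear $4.4 per month.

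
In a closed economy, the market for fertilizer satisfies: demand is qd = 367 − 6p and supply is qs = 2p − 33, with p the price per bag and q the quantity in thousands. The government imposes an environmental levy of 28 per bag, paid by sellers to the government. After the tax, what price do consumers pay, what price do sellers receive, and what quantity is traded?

Without the tax, 367 − 6p = 2p − 33 gives 8p = 400, so p* = 50 and q* = 67.
With the tax collected from sellers, supply shifts: qs = 2(p − 28) − 33.
Solving gives q = 25 with consumers paying 57 and sellers receiving 29 (the 28 wedge).

Consumers pay 57; sellers receive 29; quantity = 25.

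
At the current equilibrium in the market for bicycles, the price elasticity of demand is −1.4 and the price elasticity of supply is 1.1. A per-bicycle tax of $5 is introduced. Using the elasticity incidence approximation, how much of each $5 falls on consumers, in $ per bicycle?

Incidence ratio: consumers' share ≈ εs / (εs + |εd|) = 1.1 / (1.1 + 1.4) = 0.44.
So consumers bear ≈ 0.44 × $5 = $2.2; producers bear $2.8.

Consumers bear ≈ $2.2 per bicycle.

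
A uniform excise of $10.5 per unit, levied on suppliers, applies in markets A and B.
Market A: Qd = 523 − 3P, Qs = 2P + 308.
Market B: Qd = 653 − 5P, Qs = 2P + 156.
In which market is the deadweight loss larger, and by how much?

Market A: pre-tax P* = $43, Q* = 394; post-tax Q = 381.4; deadweight loss = $66.15.
Market B: pre-tax P* = $71, Q* = 298; post-tax Q = 283; deadweight loss = $78.75.
Difference: $66.15 vs $78.75 → market B is larger by $12.6.

Market B, by $12.6.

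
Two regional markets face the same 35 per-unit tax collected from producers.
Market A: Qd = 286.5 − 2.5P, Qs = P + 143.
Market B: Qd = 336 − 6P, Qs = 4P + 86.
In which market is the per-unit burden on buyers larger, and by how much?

Market B, by 4.

Market A: pre-tax P* = 41, Q* = 184; post-tax Q = 159; per-unit burden on buyers = 10.
Market B: pre-tax P* = 25, Q* = 186; post-tax Q = 102; per-unit burden on buyers = 14.
Difference: 10 vs 14 → market B is larger by 4.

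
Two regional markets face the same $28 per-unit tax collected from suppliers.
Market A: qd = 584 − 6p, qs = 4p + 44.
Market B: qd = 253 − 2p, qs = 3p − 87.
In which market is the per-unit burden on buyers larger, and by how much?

Market A: pre-tax p* = $54, q* = 260; post-tax q = 192.8; per-unit burden on buyers = $11.2.
Market B: pre-tax p* = $68, q* = 117; post-tax q = 83.4; per-unit burden on buyers = $16.8.
Difference: $11.2 vs $16.8 → market B is larger by $5.6.

Market B, by $5.6.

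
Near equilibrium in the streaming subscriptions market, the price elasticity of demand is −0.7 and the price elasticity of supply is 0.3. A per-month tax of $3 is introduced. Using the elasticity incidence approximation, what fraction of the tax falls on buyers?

Buyers' share ≈ 0.3.

Incidence ratio: buyers' share ≈ εs / (εs + |εd|) = 0.3 / (0.3 + 0.7) = 0.3.
Supply is the less elastic side, so buyers bear the smaller share.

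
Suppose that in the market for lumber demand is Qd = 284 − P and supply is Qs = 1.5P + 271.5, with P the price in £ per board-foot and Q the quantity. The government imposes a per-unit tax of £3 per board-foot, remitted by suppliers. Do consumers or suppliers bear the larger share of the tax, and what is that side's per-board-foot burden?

Consumers bear the larger share: £1.8 per board-foot.

Before the tax: set 284 − P = 1.5P + 271.5 → P* = £5, Q* = 279.
With the tax collected from suppliers, supply shifts: Qs = 1.5(P − 3) + 271.5.
Solving gives Q = 277.2 with consumers paying £6.8 and suppliers receiving £3.8 (the £3 wedge).
Per-board-foot burden: consumers £1.8, suppliers £1.2.
Consumers take the larger share because demand is less price-elastic here (demand slope 1 vs supply slope 1.5).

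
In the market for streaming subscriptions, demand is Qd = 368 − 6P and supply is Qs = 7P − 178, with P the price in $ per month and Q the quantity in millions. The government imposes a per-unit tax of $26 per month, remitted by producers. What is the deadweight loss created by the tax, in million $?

Deadweight loss = $1092 million.

Before the tax: set 368 − 6P = 7P − 178 → P* = $42, Q* = 116.
With the tax collected from producers, supply shifts: Qs = 7(P − 26) − 178.
New equilibrium: buyers pay $56, producers receive $30, Q = 32. (Wedge: Pb − Ps = 26.)
Quantity falls by |ΔQ| = |116 − 32| = 84.
DWL = ½ · t · |ΔQ| = ½ · 26 · 84 = $1092.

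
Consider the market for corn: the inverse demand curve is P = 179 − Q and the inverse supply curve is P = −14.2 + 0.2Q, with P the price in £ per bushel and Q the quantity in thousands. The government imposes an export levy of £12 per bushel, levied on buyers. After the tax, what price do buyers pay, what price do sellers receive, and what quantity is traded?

Buyers pay £28; sellers receive £16; quantity = 151.

Rewrite in direct form: Qd = 179 − P and Qs = 5P + 71.
Before the tax: set 179 − P = 5P + 71 → P* = £18, Q* = 161.
With the tax collected from buyers, demand (in seller-price terms) shifts: Qd = 179 − (P + 12).
New equilibrium: buyers pay £28, sellers receive £16, Q = 151. (Wedge: Pb − Ps = 12.)
The less price-elastic side of the market bears the larger share of a per-unit tax.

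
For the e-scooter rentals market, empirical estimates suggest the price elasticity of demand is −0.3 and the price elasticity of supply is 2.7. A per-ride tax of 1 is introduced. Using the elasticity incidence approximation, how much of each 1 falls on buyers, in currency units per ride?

Incidence ratio: buyers' share ≈ εs / (εs + |εd|) = 2.7 / (2.7 + 0.3) = 0.9.
So buyers bear ≈ 0.9 × 1 = 0.9; producers bear 0.1.

Buyers bear ≈ 0.9 per ride.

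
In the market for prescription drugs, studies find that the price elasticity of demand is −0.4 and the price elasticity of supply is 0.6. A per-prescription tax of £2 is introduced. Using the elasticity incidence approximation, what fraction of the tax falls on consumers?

Incidence ratio: consumers' share ≈ εs / (εs + |εd|) = 0.6 / (0.6 + 0.4) = 0.6.
Supply is the more elastic side, so consumers bear the larger share.

Consumers' share ≈ 0.6.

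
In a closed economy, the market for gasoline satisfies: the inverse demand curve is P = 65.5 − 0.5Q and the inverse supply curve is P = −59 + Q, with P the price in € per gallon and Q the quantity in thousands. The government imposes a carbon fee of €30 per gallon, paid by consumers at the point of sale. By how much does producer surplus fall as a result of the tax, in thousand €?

Producer surplus falls by €1460 thousand.

Rewrite in direct form: Qd = 131 − 2P and Qs = P + 59.
Before the tax: set 131 − 2P = P + 59 → P* = €24, Q* = 83.
With the tax collected from consumers, demand (in seller-price terms) shifts: Qd = 131 − 2(P + 30).
Solving gives Q = 63 with consumers paying €34 and producers receiving €4 (the €30 wedge).
ΔPS is the trapezoid between Q = 63 and Q = 83 of height €20: ½ · (83 + 63) · 20 = €1460.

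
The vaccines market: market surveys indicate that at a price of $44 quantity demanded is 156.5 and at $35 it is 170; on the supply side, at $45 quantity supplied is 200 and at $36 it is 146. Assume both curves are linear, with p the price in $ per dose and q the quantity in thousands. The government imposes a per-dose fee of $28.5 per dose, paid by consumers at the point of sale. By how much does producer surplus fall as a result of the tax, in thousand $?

Producer surplus falls by $837.33 thousand.

Demand slope: (170 − 156.5)/(35 − 44) = -1.5, so qd = 222.5 − 1.5p.
Supply slope: (146 − 200)/(36 − 45) = 6, so qs = 6p − 70.
Before the tax: set 222.5 − 1.5p = 6p − 70 → p* = $39, q* = 164.
With the tax collected from consumers, demand (in seller-price terms) shifts: qd = 222.5 − 1.5(p + 28.5).
Solving gives q = 129.8 with consumers paying $61.8 and suppliers receiving $33.3 (the $28.5 wedge).
ΔPS is the trapezoid between Q = 129.8 and Q = 164 of height $5.7: ½ · (164 + 129.8) · 5.7 = $837.33.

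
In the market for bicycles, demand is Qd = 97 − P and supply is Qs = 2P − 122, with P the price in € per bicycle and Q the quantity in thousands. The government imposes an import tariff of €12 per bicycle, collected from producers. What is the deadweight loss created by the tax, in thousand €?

Deadweight loss = €48 thousand.

Before the tax: set 97 − P = 2P − 122 → P* = €73, Q* = 24.
With the tax collected from producers, supply shifts: Qs = 2(P − 12) − 122.
New equilibrium: consumers pay €81, producers receive €69, Q = 16. (Wedge: Pb − Ps = 12.)
Quantity falls by |ΔQ| = |24 − 16| = 8.
DWL = ½ · t · |ΔQ| = ½ · 12 · 8 = €48.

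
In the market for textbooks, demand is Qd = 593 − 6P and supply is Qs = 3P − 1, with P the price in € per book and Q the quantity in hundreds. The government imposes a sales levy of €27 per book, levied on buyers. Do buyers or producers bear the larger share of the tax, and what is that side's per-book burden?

Producers bear the larger share: €18 per book.

Without the tax, 593 − 6P = 3P − 1 gives 9P = 594, so P* = €66 and Q* = 197.
With the tax collected from buyers, demand (in seller-price terms) shifts: Qd = 593 − 6(P + 27).
New equilibrium: buyers pay €75, producers receive €48, Q = 143. (Wedge: Pb − Ps = 27.)
Per-book burden: buyers €9, producers €18.
Producers take the larger share because supply is less price-elastic here (demand slope 6 vs supply slope 3).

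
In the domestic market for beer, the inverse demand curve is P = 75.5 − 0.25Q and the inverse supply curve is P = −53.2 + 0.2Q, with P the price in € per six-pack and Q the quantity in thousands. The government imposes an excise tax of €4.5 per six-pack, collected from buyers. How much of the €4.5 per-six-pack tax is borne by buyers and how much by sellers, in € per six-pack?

Rewrite in direct form: Qd = 302 − 4P and Qs = 5P + 266.
Without the tax, 302 − 4P = 5P + 266 gives 9P = 36, so P* = €4 and Q* = 286.
With the tax collected from buyers, demand (in seller-price terms) shifts: Qd = 302 − 4(P + 4.5).
Solving gives Q = 276 with buyers paying €6.5 and sellers receiving €2 (the €4.5 wedge).
Burden on buyers: €2.5; on sellers: €2. (They sum to €4.5.)

Buyers bear €2.5 per six-pack; sellers bear €2 per six-pack.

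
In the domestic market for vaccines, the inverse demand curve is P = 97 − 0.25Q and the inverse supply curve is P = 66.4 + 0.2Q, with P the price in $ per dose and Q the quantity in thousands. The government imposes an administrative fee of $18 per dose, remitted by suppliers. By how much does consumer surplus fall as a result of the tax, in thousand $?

Inverting to Q(P) form: Qd = 388 − 4P; Qs = 5P − 332.
Without the tax, 388 − 4P = 5P − 332 gives 9P = 720, so P* = $80 and Q* = 68.
With the tax collected from suppliers, supply shifts: Qs = 5(P − 18) − 332.
New equilibrium: consumers pay $90, suppliers receive $72, Q = 28. (Wedge: Pb − Ps = 18.)
ΔCS is the trapezoid between Q = 28 and Q = 68 of height $10: ½ · (68 + 28) · 10 = $480.

Consumer surplus falls by $480 thousand.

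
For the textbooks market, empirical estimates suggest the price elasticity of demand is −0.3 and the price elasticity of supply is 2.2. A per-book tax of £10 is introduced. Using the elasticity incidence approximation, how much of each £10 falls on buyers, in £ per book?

Buyers bear ≈ £8.8 per book.

Incidence ratio: buyers' share ≈ εs / (εs + |εd|) = 2.2 / (2.2 + 0.3) = 0.88.
So buyers bear ≈ 0.88 × £10 = £8.8; sellers bear £1.2.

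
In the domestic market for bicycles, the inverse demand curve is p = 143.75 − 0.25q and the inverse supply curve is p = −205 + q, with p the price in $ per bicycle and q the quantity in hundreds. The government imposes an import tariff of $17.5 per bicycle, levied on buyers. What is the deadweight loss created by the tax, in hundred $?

Deadweight loss = $122.5 hundred.

Rewrite in direct form: qd = 575 − 4p and qs = p + 205.
Without the tax, 575 − 4p = p + 205 gives 5p = 370, so p* = $74 and q* = 279.
With the tax collected from buyers, demand (in seller-price terms) shifts: qd = 575 − 4(p + 17.5).
Solving gives q = 265 with buyers paying $77.5 and suppliers receiving $60 (the $17.5 wedge).
Quantity falls by |ΔQ| = |279 − 265| = 14.
DWL = ½ · t · |ΔQ| = ½ · 17.5 · 14 = $122.5.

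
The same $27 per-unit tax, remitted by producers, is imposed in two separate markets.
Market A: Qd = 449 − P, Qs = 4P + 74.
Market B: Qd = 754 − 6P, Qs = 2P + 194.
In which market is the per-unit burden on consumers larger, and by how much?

Market A, by $14.85.

Market A: pre-tax P* = $75, Q* = 374; post-tax Q = 352.4; per-unit burden on consumers = $21.6.
Market B: pre-tax P* = $70, Q* = 334; post-tax Q = 293.5; per-unit burden on consumers = $6.75.
Difference: $21.6 vs $6.75 → market A is larger by $14.85.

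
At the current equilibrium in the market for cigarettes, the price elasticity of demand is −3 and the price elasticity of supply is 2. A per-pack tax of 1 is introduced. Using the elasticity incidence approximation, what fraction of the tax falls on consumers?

Incidence ratio: consumers' share ≈ εs / (εs + |εd|) = 2 / (2 + 3) = 0.4.
Supply is the less elastic side, so consumers bear the smaller share.

Consumers' share ≈ 0.4.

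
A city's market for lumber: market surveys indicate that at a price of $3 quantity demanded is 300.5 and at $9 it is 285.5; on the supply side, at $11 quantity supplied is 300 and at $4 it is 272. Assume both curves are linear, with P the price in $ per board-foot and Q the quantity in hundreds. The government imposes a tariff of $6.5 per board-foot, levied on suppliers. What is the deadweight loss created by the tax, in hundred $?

Demand slope: (285.5 − 300.5)/(9 − 3) = -2.5, so Qd = 308 − 2.5P.
Supply slope: (272 − 300)/(4 − 11) = 4, so Qs = 4P + 256.
Before the tax: set 308 − 2.5P = 4P + 256 → P* = $8, Q* = 288.
With the tax collected from suppliers, supply shifts: Qs = 4(P − 6.5) + 256.
New equilibrium: consumers pay $12, suppliers receive $5.5, Q = 278. (Wedge: Pb − Ps = 6.5.)
Quantity falls by |ΔQ| = |288 − 278| = 10.
DWL = ½ · t · |ΔQ| = ½ · 6.5 · 10 = $32.5.

Deadweight loss = $32.5 hundred.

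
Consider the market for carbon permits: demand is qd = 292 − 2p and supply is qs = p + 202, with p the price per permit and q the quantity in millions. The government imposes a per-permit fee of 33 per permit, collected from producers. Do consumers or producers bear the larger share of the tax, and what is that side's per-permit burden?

Before the tax: set 292 − 2p = p + 202 → p* = 30, q* = 232.
With the tax collected from producers, supply shifts: qs = (p − 33) + 202.
Solving gives q = 210 with consumers paying 41 and producers receiving 8 (the 33 wedge).
Per-permit burden: consumers 11, producers 22.
Producers take the larger share because supply is less price-elastic here (demand slope 2 vs supply slope 1).

Producers bear the larger share: 22 per permit.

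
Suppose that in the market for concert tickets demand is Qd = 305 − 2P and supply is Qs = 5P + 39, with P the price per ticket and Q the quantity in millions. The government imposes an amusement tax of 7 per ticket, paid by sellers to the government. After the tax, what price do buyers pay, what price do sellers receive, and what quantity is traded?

Without the tax, 305 − 2P = 5P + 39 gives 7P = 266, so P* = 38 and Q* = 229.
With the tax collected from sellers, supply shifts: Qs = 5(P − 7) + 39.
New equilibrium: buyers pay 43, sellers receive 36, Q = 219. (Wedge: Pb − Ps = 7.)
The less price-elastic side of the market bears the larger share of a per-unit tax.

Buyers pay 43; sellers receive 36; quantity = 219.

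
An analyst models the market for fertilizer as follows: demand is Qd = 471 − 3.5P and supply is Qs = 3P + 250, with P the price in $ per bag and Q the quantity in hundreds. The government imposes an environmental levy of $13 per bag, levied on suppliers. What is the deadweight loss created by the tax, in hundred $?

Without the tax, 471 − 3.5P = 3P + 250 gives 6.5P = 221, so P* = $34 and Q* = 352.
With the tax collected from suppliers, supply shifts: Qs = 3(P − 13) + 250.
Solving gives Q = 331 with buyers paying $40 and suppliers receiving $27 (the $13 wedge).
Quantity falls by |ΔQ| = |352 − 331| = 21.
DWL = ½ · t · |ΔQ| = ½ · 13 · 21 = $136.5.

Deadweight loss = $136.5 hundred.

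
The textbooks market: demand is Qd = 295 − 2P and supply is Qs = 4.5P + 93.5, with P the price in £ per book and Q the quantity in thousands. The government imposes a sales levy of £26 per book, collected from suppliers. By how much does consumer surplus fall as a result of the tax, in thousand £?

Consumer surplus falls by £3870 thousand.

Without the tax, 295 − 2P = 4.5P + 93.5 gives 6.5P = 201.5, so P* = £31 and Q* = 233.
With the tax collected from suppliers, supply shifts: Qs = 4.5(P − 26) + 93.5.
Solving gives Q = 197 with consumers paying £49 and suppliers receiving £23 (the £26 wedge).
ΔCS is the trapezoid between Q = 197 and Q = 233 of height £18: ½ · (233 + 197) · 18 = £3870.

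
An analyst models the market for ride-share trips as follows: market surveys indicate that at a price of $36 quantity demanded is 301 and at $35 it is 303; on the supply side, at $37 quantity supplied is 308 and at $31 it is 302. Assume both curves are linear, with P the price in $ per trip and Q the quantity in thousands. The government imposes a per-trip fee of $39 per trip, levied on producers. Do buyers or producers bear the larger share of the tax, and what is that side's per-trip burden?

Producers bear the larger share: $26 per trip.

Demand slope: (303 − 301)/(35 − 36) = -2, so Qd = 373 − 2P.
Supply slope: (302 − 308)/(31 − 37) = 1, so Qs = P + 271.
Before the tax: set 373 − 2P = P + 271 → P* = $34, Q* = 305.
With the tax collected from producers, supply shifts: Qs = (P − 39) + 271.
New equilibrium: buyers pay $47, producers receive $8, Q = 279. (Wedge: Pb − Ps = 39.)
Per-trip burden: buyers $13, producers $26.
Producers take the larger share because supply is less price-elastic here (demand slope 2 vs supply slope 1).
The less price-elastic side of the market bears the larger share of a per-unit tax.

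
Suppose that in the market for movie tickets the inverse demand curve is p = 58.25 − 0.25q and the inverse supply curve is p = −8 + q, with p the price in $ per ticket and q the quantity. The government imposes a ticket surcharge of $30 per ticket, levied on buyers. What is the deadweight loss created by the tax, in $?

Deadweight loss = $360.

Rewrite in direct form: qd = 233 − 4p and qs = p + 8.
Before the tax: set 233 − 4p = p + 8 → p* = $45, q* = 53.
With the tax collected from buyers, demand (in seller-price terms) shifts: qd = 233 − 4(p + 30).
New equilibrium: buyers pay $51, producers receive $21, q = 29. (Wedge: pb − ps = 30.)
Quantity falls by |ΔQ| = |53 − 29| = 24.
DWL = ½ · t · |ΔQ| = ½ · 30 · 24 = $360.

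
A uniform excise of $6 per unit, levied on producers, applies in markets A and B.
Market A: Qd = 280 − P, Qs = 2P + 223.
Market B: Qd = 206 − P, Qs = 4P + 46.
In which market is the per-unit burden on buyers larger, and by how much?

Market A: pre-tax P* = $19, Q* = 261; post-tax Q = 257; per-unit burden on buyers = $4.
Market B: pre-tax P* = $32, Q* = 174; post-tax Q = 169.2; per-unit burden on buyers = $4.8.
Difference: $4 vs $4.8 → market B is larger by $0.8.

Market B, by $0.8.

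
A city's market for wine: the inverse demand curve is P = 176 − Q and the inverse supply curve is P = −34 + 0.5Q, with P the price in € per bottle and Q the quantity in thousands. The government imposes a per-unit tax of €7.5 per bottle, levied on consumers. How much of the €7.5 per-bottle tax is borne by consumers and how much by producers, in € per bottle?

Consumers bear €5 per bottle; producers bear €2.5 per bottle.

Inverting to Q(P) form: Qd = 176 − P; Qs = 2P + 68.
Without the tax, 176 − P = 2P + 68 gives 3P = 108, so P* = €36 and Q* = 140.
With the tax collected from consumers, demand (in seller-price terms) shifts: Qd = 176 − (P + 7.5).
Solving gives Q = 135 with consumers paying €41 and producers receiving €33.5 (the €7.5 wedge).
Burden on consumers: €5; on producers: €2.5. (They sum to €7.5.)
The less price-elastic side of the market bears the larger share of a per-unit tax.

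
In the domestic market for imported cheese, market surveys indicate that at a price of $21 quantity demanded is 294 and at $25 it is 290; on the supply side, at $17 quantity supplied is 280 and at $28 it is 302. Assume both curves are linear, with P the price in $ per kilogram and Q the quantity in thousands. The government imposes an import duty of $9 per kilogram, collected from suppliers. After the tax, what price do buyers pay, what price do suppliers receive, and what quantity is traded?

Demand slope: (290 − 294)/(25 − 21) = -1, so Qd = 315 − P.
Supply slope: (302 − 280)/(28 − 17) = 2, so Qs = 2P + 246.
Without the tax, 315 − P = 2P + 246 gives 3P = 69, so P* = $23 and Q* = 292.
With the tax collected from suppliers, supply shifts: Qs = 2(P − 9) + 246.
New equilibrium: buyers pay $29, suppliers receive $20, Q = 286. (Wedge: Pb − Ps = 9.)
The less price-elastic side of the market bears the larger share of a per-unit tax.

Buyers pay $29; suppliers receive $20; quantity = 286.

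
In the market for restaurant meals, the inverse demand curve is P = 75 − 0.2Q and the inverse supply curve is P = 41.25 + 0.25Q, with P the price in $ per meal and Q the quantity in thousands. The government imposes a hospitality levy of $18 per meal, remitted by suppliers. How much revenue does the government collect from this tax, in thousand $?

Tax revenue = $630 thousand.

Inverting to Q(P) form: Qd = 375 − 5P; Qs = 4P − 165.
Before the tax: set 375 − 5P = 4P − 165 → P* = $60, Q* = 75.
With the tax collected from suppliers, supply shifts: Qs = 4(P − 18) − 165.
Solving gives Q = 35 with consumers paying $68 and suppliers receiving $50 (the $18 wedge).
Revenue = t · Q = 18 · 35 = $630.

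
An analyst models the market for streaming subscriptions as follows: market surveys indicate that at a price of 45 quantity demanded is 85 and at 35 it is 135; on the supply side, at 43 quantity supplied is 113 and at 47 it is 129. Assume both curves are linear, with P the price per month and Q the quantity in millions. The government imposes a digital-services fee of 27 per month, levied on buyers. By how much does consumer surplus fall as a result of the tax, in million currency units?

Demand slope: (135 − 85)/(35 − 45) = -5, so Qd = 310 − 5P.
Supply slope: (129 − 113)/(47 − 43) = 4, so Qs = 4P − 59.
Before the tax: set 310 − 5P = 4P − 59 → P* = 41, Q* = 105.
With the tax collected from buyers, demand (in seller-price terms) shifts: Qd = 310 − 5(P + 27).
New equilibrium: buyers pay 53, producers receive 26, Q = 45. (Wedge: Pb − Ps = 27.)
ΔCS is the trapezoid between Q = 45 and Q = 105 of height 12: ½ · (105 + 45) · 12 = 900.

Consumer surplus falls by 900 million.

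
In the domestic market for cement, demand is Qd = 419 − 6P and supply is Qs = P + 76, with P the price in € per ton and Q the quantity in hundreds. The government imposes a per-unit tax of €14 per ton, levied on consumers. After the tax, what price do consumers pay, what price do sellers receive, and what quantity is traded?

Consumers pay €51; sellers receive €37; quantity = 113.

Without the tax, 419 − 6P = P + 76 gives 7P = 343, so P* = €49 and Q* = 125.
With the tax collected from consumers, demand (in seller-price terms) shifts: Qd = 419 − 6(P + 14).
Solving gives Q = 113 with consumers paying €51 and sellers receiving €37 (the €14 wedge).
The less price-elastic side of the market bears the larger share of a per-unit tax.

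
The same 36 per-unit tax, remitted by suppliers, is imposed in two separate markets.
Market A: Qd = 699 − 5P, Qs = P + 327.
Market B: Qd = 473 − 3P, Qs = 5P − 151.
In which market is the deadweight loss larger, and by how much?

Market A: pre-tax P* = 62, Q* = 389; post-tax Q = 359; deadweight loss = 540.
Market B: pre-tax P* = 78, Q* = 239; post-tax Q = 171.5; deadweight loss = 1215.
Difference: 540 vs 1215 → market B is larger by 675.

Market B, by 675.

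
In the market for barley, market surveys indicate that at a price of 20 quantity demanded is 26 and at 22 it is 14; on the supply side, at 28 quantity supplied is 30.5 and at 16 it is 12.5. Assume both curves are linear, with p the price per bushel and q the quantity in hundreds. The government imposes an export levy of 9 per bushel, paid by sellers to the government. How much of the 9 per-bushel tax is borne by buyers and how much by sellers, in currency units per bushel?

Demand slope: (14 − 26)/(22 − 20) = -6, so qd = 146 − 6p.
Supply slope: (12.5 − 30.5)/(16 − 28) = 1.5, so qs = 1.5p − 11.5.
Before the tax: set 146 − 6p = 1.5p − 11.5 → p* = 21, q* = 20.
With the tax collected from sellers, supply shifts: qs = 1.5(p − 9) − 11.5.
Solving gives q = 9.2 with buyers paying 22.8 and sellers receiving 13.8 (the 9 wedge).
Burden on buyers: 1.8; on sellers: 7.2. (They sum to 9.)
The less price-elastic side of the market bears the larger share of a per-unit tax.

Buyers bear 1.8 per bushel; sellers bear 7.2 per bushel.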